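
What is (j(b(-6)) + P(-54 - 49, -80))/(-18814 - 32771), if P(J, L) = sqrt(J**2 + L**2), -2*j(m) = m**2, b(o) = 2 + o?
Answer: 8/51585 - sqrt(17009)/51585 ≈ -0.0023731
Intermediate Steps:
j(m) = -m**2/2
(j(b(-6)) + P(-54 - 49, -80))/(-18814 - 32771) = (-(2 - 6)**2/2 + sqrt((-54 - 49)**2 + (-80)**2))/(-18814 - 32771) = (-1/2*(-4)**2 + sqrt((-103)**2 + 6400))/(-51585) = (-1/2*16 + sqrt(10609 + 6400))*(-1/51585) = (-8 + sqrt(17009))*(-1/51585) = 8/51585 - sqrt(17009)/51585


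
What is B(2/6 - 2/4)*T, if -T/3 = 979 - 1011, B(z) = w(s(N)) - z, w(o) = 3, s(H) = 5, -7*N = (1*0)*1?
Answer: 304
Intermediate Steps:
N = 0 (N = -1*0/7 = -0 = -⅐*0 = 0)
B(z) = 3 - z
T = 96 (T = -3*(979 - 1011) = -3*(-32) = 96)
B(2/6 - 2/4)*T = (3 - (2/6 - 2/4))*96 = (3 - (2*(⅙) - 2*¼))*96 = (3 - (⅓ - ½))*96 = (3 - 1*(-⅙))*96 = (3 + ⅙)*96 = (19/6)*96 = 304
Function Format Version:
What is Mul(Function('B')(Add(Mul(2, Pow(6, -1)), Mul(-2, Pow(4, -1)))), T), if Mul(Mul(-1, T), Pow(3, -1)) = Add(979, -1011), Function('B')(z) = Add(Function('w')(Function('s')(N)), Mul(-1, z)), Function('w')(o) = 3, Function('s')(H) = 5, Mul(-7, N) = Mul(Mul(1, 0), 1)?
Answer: 304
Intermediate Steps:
N = 0 (N = Mul(Rational(-1, 7), Mul(Mul(1, 0), 1)) = Mul(Rational(-1, 7), Mul(0, 1)) = Mul(Rational(-1, 7), 0) = 0)
Function('B')(z) = Add(3, Mul(-1, z))
T = 96 (T = Mul(-3, Add(979, -1011)) = Mul(-3, -32) = 96)
Mul(Function('B')(Add(Mul(2, Pow(6, -1)), Mul(-2, Pow(4, -1)))), T) = Mul(Add(3, Mul(-1, Add(Mul(2, Pow(6, -1)), Mul(-2, Pow(4, -1))))), 96) = Mul(Add(3, Mul(-1, Add(Mul(2, Rational(1, 6)), Mul(-2, Rational(1, 4))))), 96) = Mul(Add(3, Mul(-1, Add(Rational(1, 3), Rational(-1, 2)))), 96) = Mul(Add(3, Mul(-1, Rational(-1, 6))), 96) = Mul(Add(3, Rational(1, 6)), 96) = Mul(Rational(19, 6), 96) = 304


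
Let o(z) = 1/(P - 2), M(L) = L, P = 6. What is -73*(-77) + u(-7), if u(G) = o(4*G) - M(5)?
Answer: 22465/4 ≈ 5616.3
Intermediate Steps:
o(z) = ¼ (o(z) = 1/(6 - 2) = 1/4 = ¼)
u(G) = -19/4 (u(G) = ¼ - 1*5 = ¼ - 5 = -19/4)
-73*(-77) + u(-7) = -73*(-77) - 19/4 = 5621 - 19/4 = 22465/4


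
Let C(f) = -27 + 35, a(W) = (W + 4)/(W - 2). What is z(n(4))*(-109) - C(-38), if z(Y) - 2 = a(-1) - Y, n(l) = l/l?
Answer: -8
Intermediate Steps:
a(W) = (4 + W)/(-2 + W)
n(l) = 1
C(f) = 8
z(Y) = 1 - Y (z(Y) = 2 + ((4 - 1)/(-2 - 1) - Y) = 2 + (3/(-3) - Y) = 2 + (-⅓*3 - Y) = 2 + (-1 - Y) = 1 - Y)
z(n(4))*(-109) - C(-38) = (1 - 1*1)*(-109) - 1*8 = (1 - 1)*(-109) - 8 = 0*(-109) - 8 = 0 - 8 = -8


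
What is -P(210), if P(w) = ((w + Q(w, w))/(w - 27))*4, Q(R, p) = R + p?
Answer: -840/61 ≈ -13.770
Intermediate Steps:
P(w) = 12*w/(-27 + w) (P(w) = ((w + (w + w))/(w - 27))*4 = ((w + 2*w)/(-27 + w))*4 = ((3*w)/(-27 + w))*4 = (3*w/(-27 + w))*4 = 12*w/(-27 + w))
-P(210) = -12*210/(-27 + 210) = -12*210/183 = -1*840/61 = -840/61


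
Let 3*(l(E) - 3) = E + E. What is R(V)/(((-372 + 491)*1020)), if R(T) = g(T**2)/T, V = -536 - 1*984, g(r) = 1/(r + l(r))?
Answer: -1/710439311892800 ≈ -1.4076e-15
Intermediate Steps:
l(E) = 3 + 2*E/3 (l(E) = 3 + (E + E)/3 = 3 + (2*E)/3 = 3 + 2*E/3)
g(r) = 1/(3 + 5*r/3) (g(r) = 1/(r + (3 + 2*r/3)) = 1/(3 + 5*r/3))
V = -1520 (V = -536 - 984 = -1520)
R(T) = 3/(T*(9 + 5*T**2)) (R(T) = (3/(9 + 5*T**2))/T = 3/(T*(9 + 5*T**2)))
R(V)/(((-372 + 491)*1020)) = (3/(-1520*(9 + 5*(-1520)**2)))/(((-372 + 491)*1020)) = (3*(-1/1520)/(9 + 5*2310400))/((119*1020)) = (3*(-1/1520)/(9 + 11552000))/121380 = (3*(-1/1520)/11552009)*(1/121380) = (3*(-1/1520)*(1/11552009))*(1/121380) = -3/17559053680*1/121380 = -1/710439311892800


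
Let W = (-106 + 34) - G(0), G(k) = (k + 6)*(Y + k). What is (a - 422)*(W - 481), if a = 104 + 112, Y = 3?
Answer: 117626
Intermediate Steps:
G(k) = (3 + k)*(6 + k) (G(k) = (k + 6)*(3 + k) = (6 + k)*(3 + k) = (3 + k)*(6 + k))
a = 216
W = -90 (W = (-106 + 34) - (18 + 0**2 + 9*0) = -72 - (18 + 0 + 0) = -72 - 1*18 = -72 - 18 = -90)
(a - 422)*(W - 481) = (216 - 422)*(-90 - 481) = -206*(-571) = 117626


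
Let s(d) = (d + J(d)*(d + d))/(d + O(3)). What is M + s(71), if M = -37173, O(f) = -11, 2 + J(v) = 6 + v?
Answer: -2219659/60 ≈ -36994.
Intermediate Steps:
J(v) = 4 + v (J(v) = -2 + (6 + v) = 4 + v)
s(d) = (d + 2*d*(4 + d))/(-11 + d) (s(d) = (d + (4 + d)*(d + d))/(d - 11) = (d + (4 + d)*(2*d))/(-11 + d) = (d + 2*d*(4 + d))/(-11 + d))
M + s(71) = -37173 + 71*(9 + 2*71)/(-11 + 71) = -37173 + 71*(9 + 142)/60 = -37173 + 71*(1/60)*151 = -37173 + 10721/60 = -2219659/60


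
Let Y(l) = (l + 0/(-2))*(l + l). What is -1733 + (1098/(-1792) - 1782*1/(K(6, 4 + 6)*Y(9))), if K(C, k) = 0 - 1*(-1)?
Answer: -1563173/896 ≈ -1744.6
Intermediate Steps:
K(C, k) = 1 (K(C, k) = 0 + 1 = 1)
Y(l) = 2*l² (Y(l) = (l + 0*(-½))*(2*l) = (l + 0)*(2*l) = l*(2*l) = 2*l²)
-1733 + (1098/(-1792) - 1782*1/(K(6, 4 + 6)*Y(9))) = -1733 + (1098/(-1792) - 1782/((2*9²)*1)) = -1733 + (1098*(-1/1792) - 1782/((2*81)*1)) = -1733 + (-549/896 - 1782/(162*1)) = -1733 + (-549/896 - 1782/162) = -1733 + (-549/896 - 1782*1/162) = -1733 + (-549/896 - 11) = -1733 - 10405/896 = -1563173/896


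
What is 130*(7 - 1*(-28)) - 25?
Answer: 4525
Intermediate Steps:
130*(7 - 1*(-28)) - 25 = 130*(7 + 28) - 25 = 130*35 - 25 = 4550 - 25 = 4525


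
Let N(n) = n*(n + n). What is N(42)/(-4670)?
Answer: -1764/2335 ≈ -0.75546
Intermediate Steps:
N(n) = 2*n**2 (N(n) = n*(2*n) = 2*n**2)
N(42)/(-4670) = (2*42**2)/(-4670) = (2*1764)*(-1/4670) = 3528*(-1/4670) = -1764/2335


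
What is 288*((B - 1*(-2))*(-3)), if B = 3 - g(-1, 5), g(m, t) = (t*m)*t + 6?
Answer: -20736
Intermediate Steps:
g(m, t) = 6 + m*t**2 (g(m, t) = (m*t)*t + 6 = m*t**2 + 6 = 6 + m*t**2)
B = 22 (B = 3 - (6 - 1*5**2) = 3 - (6 - 1*25) = 3 - (6 - 25) = 3 - 1*(-19) = 3 + 19 = 22)
288*((B - 1*(-2))*(-3)) = 288*((22 - 1*(-2))*(-3)) = 288*((22 + 2)*(-3)) = 288*(24*(-3)) = 288*(-72) = -20736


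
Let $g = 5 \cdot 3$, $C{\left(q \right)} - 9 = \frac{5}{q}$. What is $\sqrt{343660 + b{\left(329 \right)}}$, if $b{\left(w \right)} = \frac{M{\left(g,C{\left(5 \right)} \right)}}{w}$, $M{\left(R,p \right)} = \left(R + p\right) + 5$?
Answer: $\frac{\sqrt{37198111930}}{329} \approx 586.23$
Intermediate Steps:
$C{\left(q \right)} = 9 + \frac{5}{q}$
$g = 15$
$M{\left(R,p \right)} = 5 + R + p$
$b{\left(w \right)} = \frac{30}{w}$ ($b{\left(w \right)} = \frac{5 + 15 + \left(9 + \frac{5}{5}\right)}{w} = \frac{5 + 15 + \left(9 + 5 \cdot \frac{1}{5}\right)}{w} = \frac{5 + 15 + \left(9 + 1\right)}{w} = \frac{5 + 15 + 10}{w} = \frac{30}{w}$)
$\sqrt{343660 + b{\left(329 \right)}} = \sqrt{343660 + \frac{30}{329}} = \sqrt{\frac{113064170}{329}} = \frac{\sqrt{37198111930}}{329}$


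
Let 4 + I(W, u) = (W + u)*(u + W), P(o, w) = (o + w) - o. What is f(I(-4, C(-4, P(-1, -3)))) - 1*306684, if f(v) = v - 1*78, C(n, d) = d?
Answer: -306717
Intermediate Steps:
P(o, w) = w
I(W, u) = -4 + (W + u)² (I(W, u) = -4 + (W + u)*(u + W) = -4 + (W + u)*(W + u) = -4 + (W + u)²)
f(v) = -78 + v (f(v) = v - 78 = -78 + v)
f(I(-4, C(-4, P(-1, -3)))) - 1*306684 = (-78 + (-4 + (-4 - 3)²)) - 1*306684 = (-78 + (-4 + (-7)²)) - 306684 = (-78 + (-4 + 49)) - 306684 = (-78 + 45) - 306684 = -33 - 306684 = -306717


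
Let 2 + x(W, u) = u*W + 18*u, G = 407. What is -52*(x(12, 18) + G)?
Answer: -49140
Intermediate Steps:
x(W, u) = -2 + 18*u + W*u (x(W, u) = -2 + (u*W + 18*u) = -2 + (W*u + 18*u) = -2 + (18*u + W*u) = -2 + 18*u + W*u)
-52*(x(12, 18) + G) = -52*((-2 + 18*18 + 12*18) + 407) = -52*((-2 + 324 + 216) + 407) = -52*(538 + 407) = -52*945 = -49140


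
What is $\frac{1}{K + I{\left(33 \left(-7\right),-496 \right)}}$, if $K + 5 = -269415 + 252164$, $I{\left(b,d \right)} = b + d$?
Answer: $- \frac{1}{17983} \approx -5.5608 \cdot 10^{-5}$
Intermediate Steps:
$K = -17256$ ($K = -5 + \left(-269415 + 252164\right) = -5 - 17251 = -17256$)
$\frac{1}{K + I{\left(33 \left(-7\right),-496 \right)}} = \frac{1}{-17256 + \left(33 \left(-7\right) - 496\right)} = \frac{1}{-17256 - 727} = \frac{1}{-17983} = - \frac{1}{17983}$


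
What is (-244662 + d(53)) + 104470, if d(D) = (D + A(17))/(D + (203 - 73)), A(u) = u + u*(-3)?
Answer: -25655117/183 ≈ -1.4019e+5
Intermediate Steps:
A(u) = -2*u (A(u) = u - 3*u = -2*u)
d(D) = (-34 + D)/(130 + D) (d(D) = (D - 2*17)/(D + (203 - 73)) = (D - 34)/(D + 130) = (-34 + D)/(130 + D))
(-244662 + d(53)) + 104470 = (-244662 + (-34 + 53)/(130 + 53)) + 104470 = (-244662 + 19/183) + 104470 = -44773127/183 + 104470 = -25655117/183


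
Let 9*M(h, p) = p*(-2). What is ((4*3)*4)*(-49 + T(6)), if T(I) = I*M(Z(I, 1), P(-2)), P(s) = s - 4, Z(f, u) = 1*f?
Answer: -1968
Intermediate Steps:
Z(f, u) = f
P(s) = -4 + s
M(h, p) = -2*p/9 (M(h, p) = (p*(-2))/9 = (-2*p)/9 = -2*p/9)
T(I) = 4*I/3 (T(I) = I*(-2*(-4 - 2)/9) = I*(-2/9*(-6)) = I*(4/3) = 4*I/3)
((4*3)*4)*(-49 + T(6)) = ((4*3)*4)*(-49 + (4/3)*6) = (12*4)*(-49 + 8) = 48*(-41) = -1968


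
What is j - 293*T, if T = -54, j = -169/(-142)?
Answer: 2246893/142 ≈ 15823.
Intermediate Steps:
j = 169/142 (j = -169*(-1/142) = 169/142 ≈ 1.1901)
j - 293*T = 169/142 - 293*(-54) = 169/142 + 15822 = 2246893/142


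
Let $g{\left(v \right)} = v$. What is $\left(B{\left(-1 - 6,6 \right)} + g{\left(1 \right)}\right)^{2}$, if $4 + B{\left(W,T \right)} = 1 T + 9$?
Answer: $144$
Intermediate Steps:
$B{\left(W,T \right)} = 5 + T$ ($B{\left(W,T \right)} = -4 + \left(1 T + 9\right) = -4 + \left(T + 9\right) = -4 + \left(9 + T\right) = 5 + T$)
$\left(B{\left(-1 - 6,6 \right)} + g{\left(1 \right)}\right)^{2} = \left(\left(5 + 6\right) + 1\right)^{2} = \left(11 + 1\right)^{2} = 12^{2} = 144$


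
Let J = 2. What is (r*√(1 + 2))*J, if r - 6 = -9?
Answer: -6*√3 ≈ -10.392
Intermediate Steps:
r = -3 (r = 6 - 9 = -3)
(r*√(1 + 2))*J = -3*√(1 + 2)*2 = -3*√3*2 = -6*√3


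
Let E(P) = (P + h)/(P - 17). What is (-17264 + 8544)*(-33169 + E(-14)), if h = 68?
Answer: 8966714960/31 ≈ 2.8925e+8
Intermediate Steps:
E(P) = (68 + P)/(-17 + P) (E(P) = (P + 68)/(P - 17) = (68 + P)/(-17 + P))
(-17264 + 8544)*(-33169 + E(-14)) = (-17264 + 8544)*(-33169 + (68 - 14)/(-17 - 14)) = -8720*(-33169 + 54/(-31)) = -8720*(-33169 - 1/31*54) = -8720*(-33169 - 54/31) = -8720*(-1028293/31) = 8966714960/31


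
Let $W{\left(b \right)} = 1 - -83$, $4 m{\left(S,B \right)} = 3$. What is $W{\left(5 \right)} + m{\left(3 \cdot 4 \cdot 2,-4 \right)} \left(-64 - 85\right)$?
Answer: $- \frac{111}{4} \approx -27.75$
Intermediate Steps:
$m{\left(S,B \right)} = \frac{3}{4}$ ($m{\left(S,B \right)} = \frac{1}{4} \cdot 3 = \frac{3}{4}$)
$W{\left(b \right)} = 84$ ($W{\left(b \right)} = 1 + 83 = 84$)
$W{\left(5 \right)} + m{\left(3 \cdot 4 \cdot 2,-4 \right)} \left(-64 - 85\right) = 84 + \frac{3 \left(-64 - 85\right)}{4} = 84 + \frac{3}{4} \left(-149\right) = 84 - \frac{447}{4} = - \frac{111}{4}$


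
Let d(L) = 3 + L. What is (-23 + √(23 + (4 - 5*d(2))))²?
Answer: (23 - √2)² ≈ 465.95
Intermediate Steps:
(-23 + √(23 + (4 - 5*d(2))))² = (-23 + √(23 + (4 - 5*(3 + 2))))² = (-23 + √(23 + (4 - 5*5)))² = (-23 + √(23 + (4 - 25)))² = (-23 + √(23 - 21))² = (-23 + √2)²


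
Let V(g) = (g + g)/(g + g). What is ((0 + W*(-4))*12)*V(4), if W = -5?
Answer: 240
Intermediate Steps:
V(g) = 1 (V(g) = (2*g)/((2*g)) = (2*g)*(1/(2*g)) = 1)
((0 + W*(-4))*12)*V(4) = ((0 - 5*(-4))*12)*1 = ((0 + 20)*12)*1 = (20*12)*1 = 240*1 = 240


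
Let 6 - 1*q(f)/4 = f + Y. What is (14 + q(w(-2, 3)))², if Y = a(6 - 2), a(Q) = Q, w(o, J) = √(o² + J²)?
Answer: 692 - 176*√13 ≈ 57.423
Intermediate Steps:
w(o, J) = √(J² + o²)
Y = 4 (Y = 6 - 2 = 4)
q(f) = 8 - 4*f (q(f) = 24 - 4*(f + 4) = 24 - 4*(4 + f) = 24 + (-16 - 4*f) = 8 - 4*f)
(14 + q(w(-2, 3)))² = (14 + (8 - 4*√(3² + (-2)²)))² = (14 + (8 - 4*√(9 + 4)))² = (14 + (8 - 4*√13))² = (22 - 4*√13)²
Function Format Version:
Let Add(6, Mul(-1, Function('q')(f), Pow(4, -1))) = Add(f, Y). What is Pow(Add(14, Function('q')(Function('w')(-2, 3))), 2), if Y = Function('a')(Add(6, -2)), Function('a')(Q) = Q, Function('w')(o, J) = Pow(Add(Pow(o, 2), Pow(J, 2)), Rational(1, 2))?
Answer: Add(692, Mul(-176, Pow(13, Rational(1, 2)))) ≈ 57.423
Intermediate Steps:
Function('w')(o, J) = Pow(Add(Pow(J, 2), Pow(o, 2)), Rational(1, 2))
Y = 4 (Y = Add(6, -2) = 4)
Function('q')(f) = Add(8, Mul(-4, f)) (Function('q')(f) = Add(24, Mul(-4, Add(f, 4))) = Add(24, Mul(-4, Add(4, f))) = Add(24, Add(-16, Mul(-4, f))) = Add(8, Mul(-4, f)))
Pow(Add(14, Function('q')(Function('w')(-2, 3))), 2) = Pow(Add(14, Add(8, Mul(-4, Pow(Add(Pow(3, 2), Pow(-2, 2)), Rational(1, 2))))), 2) = Pow(Add(14, Add(8, Mul(-4, Pow(Add(9, 4), Rational(1, 2))))), 2) = Pow(Add(14, Add(8, Mul(-4, Pow(13, Rational(1, 2))))), 2) = Pow(Add(22, Mul(-4, Pow(13, Rational(1, 2)))), 2)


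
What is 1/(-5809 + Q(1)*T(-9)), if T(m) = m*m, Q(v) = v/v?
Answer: -1/5728 ≈ -0.00017458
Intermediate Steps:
Q(v) = 1
T(m) = m²
1/(-5809 + Q(1)*T(-9)) = 1/(-5809 + 1*(-9)²) = 1/(-5809 + 1*81) = 1/(-5809 + 81) = 1/(-5728) = -1/5728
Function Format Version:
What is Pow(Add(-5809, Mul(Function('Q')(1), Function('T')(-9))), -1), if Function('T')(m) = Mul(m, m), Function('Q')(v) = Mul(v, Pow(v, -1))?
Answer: Rational(-1, 5728) ≈ -0.00017458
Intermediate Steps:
Function('Q')(v) = 1
Function('T')(m) = Pow(m, 2)
Pow(Add(-5809, Mul(Function('Q')(1), Function('T')(-9))), -1) = Pow(Add(-5809, Mul(1, Pow(-9, 2))), -1) = Pow(Add(-5809, Mul(1, 81)), -1) = Pow(Add(-5809, 81), -1) = Pow(-5728, -1) = Rational(-1, 5728)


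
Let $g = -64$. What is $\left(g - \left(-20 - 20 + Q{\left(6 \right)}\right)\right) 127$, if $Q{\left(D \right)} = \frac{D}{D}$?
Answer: $-3175$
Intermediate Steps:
$Q{\left(D \right)} = 1$
$\left(g - \left(-20 - 20 + Q{\left(6 \right)}\right)\right) 127 = \left(-64 + \left(20 - \left(5 \left(-4\right) + 1\right)\right)\right) 127 = \left(-64 + \left(20 - \left(-20 + 1\right)\right)\right) 127 = \left(-64 + \left(20 - -19\right)\right) 127 = \left(-64 + \left(20 + 19\right)\right) 127 = \left(-64 + 39\right) 127 = \left(-25\right) 127 = -3175$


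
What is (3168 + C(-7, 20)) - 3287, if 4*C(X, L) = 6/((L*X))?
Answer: -33323/280 ≈ -119.01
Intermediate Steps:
C(X, L) = 3/(2*L*X) (C(X, L) = (6/((L*X)))/4 = (6*(1/(L*X)))/4 = (6/(L*X))/4 = 3/(2*L*X))
(3168 + C(-7, 20)) - 3287 = (3168 + (3/2)/(20*(-7))) - 3287 = (3168 + (3/2)*(1/20)*(-1/7)) - 3287 = (3168 - 3/280) - 3287 = 887037/280 - 3287 = -33323/280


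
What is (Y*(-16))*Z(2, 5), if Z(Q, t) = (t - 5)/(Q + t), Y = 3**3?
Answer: 0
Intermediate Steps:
Y = 27
Z(Q, t) = (-5 + t)/(Q + t)
(Y*(-16))*Z(2, 5) = (27*(-16))*((-5 + 5)/(2 + 5)) = -432*0/7 = -432*0 = 0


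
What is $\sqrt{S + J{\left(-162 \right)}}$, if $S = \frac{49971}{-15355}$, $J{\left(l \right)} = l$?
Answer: $\frac{i \sqrt{38963020755}}{15355} \approx 12.855 i$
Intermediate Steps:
$S = - \frac{49971}{15355}$ ($S = 49971 \left(- \frac{1}{15355}\right) = - \frac{49971}{15355} \approx -3.2544$)
$\sqrt{S + J{\left(-162 \right)}} = \sqrt{- \frac{49971}{15355} - 162} = \sqrt{- \frac{2537481}{15355}} = \frac{i \sqrt{38963020755}}{15355}$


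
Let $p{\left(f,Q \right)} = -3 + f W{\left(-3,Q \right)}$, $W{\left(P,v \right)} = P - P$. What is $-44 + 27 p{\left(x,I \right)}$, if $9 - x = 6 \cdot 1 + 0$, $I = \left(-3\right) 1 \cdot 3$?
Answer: $-125$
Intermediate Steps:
$I = -9$ ($I = \left(-3\right) 3 = -9$)
$W{\left(P,v \right)} = 0$
$x = 3$ ($x = 9 - \left(6 \cdot 1 + 0\right) = 9 - \left(6 + 0\right) = 9 - 6 = 3$)
$p{\left(f,Q \right)} = -3$ ($p{\left(f,Q \right)} = -3 + f 0 = -3 + 0 = -3$)
$-44 + 27 p{\left(x,I \right)} = -44 + 27 \left(-3\right) = -44 - 81 = -125$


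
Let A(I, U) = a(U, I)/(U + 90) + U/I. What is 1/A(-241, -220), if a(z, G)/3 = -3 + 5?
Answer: 15665/13577 ≈ 1.1538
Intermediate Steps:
a(z, G) = 6 (a(z, G) = 3*(-3 + 5) = 3*2 = 6)
A(I, U) = 6/(90 + U) + U/I (A(I, U) = 6/(U + 90) + U/I = 6/(90 + U) + U/I)
1/A(-241, -220) = 1/(((-220)² + 6*(-241) + 90*(-220))/((-241)*(90 - 220))) = 1/(-1/241*(48400 - 1446 - 19800)/(-130)) = 1/(-1/241*(-1/130)*27154) = 1/(13577/15665) = 15665/13577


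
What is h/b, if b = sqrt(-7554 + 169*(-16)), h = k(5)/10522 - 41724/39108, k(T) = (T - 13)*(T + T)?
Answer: 18422857*I*sqrt(10258)/175879554542 ≈ 0.010609*I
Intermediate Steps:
k(T) = 2*T*(-13 + T) (k(T) = (-13 + T)*(2*T) = 2*T*(-13 + T))
h = -18422857/17145599 (h = (2*5*(-13 + 5))/10522 - 41724/39108 = (2*5*(-8))*(1/10522) - 41724*1/39108 = -80*1/10522 - 3477/3259 = -40/5261 - 3477/3259 = -18422857/17145599 ≈ -1.0745)
b = I*sqrt(10258) (b = sqrt(-7554 - 2704) = sqrt(-10258) = I*sqrt(10258) ≈ 101.28*I)
h/b = -18422857*(-I*sqrt(10258)/10258)/17145599 = -(-18422857)*I*sqrt(10258)/175879554542 = 18422857*I*sqrt(10258)/175879554542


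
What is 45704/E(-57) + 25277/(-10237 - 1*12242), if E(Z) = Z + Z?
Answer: -171710299/427101 ≈ -402.04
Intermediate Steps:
E(Z) = 2*Z
45704/E(-57) + 25277/(-10237 - 1*12242) = 45704/((2*(-57))) + 25277/(-10237 - 1*12242) = 45704/(-114) + 25277/(-10237 - 12242) = 45704*(-1/114) + 25277/(-22479) = -22852/57 + 25277*(-1/22479) = -22852/57 - 25277/22479 = -171710299/427101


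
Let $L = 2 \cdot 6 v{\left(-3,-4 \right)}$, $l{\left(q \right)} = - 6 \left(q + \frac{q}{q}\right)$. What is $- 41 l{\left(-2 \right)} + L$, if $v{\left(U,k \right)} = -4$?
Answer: $-294$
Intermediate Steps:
$l{\left(q \right)} = -6 - 6 q$ ($l{\left(q \right)} = - 6 \left(q + 1\right) = - 6 \left(1 + q\right) = -6 - 6 q$)
$L = -48$ ($L = 2 \cdot 6 \left(-4\right) = 12 \left(-4\right) = -48$)
$- 41 l{\left(-2 \right)} + L = - 41 \left(-6 - -12\right) - 48 = - 41 \left(-6 + 12\right) - 48 = \left(-41\right) 6 - 48 = -246 - 48 = -294$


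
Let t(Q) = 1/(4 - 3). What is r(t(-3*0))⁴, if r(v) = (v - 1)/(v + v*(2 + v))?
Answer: 0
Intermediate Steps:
t(Q) = 1 (t(Q) = 1/1 = 1)
r(v) = (-1 + v)/(v + v*(2 + v))
r(t(-3*0))⁴ = ((-1 + 1)/(1*(3 + 1)))⁴ = (1*0/4)⁴ = (1*(¼)*0)⁴ = 0⁴ = 0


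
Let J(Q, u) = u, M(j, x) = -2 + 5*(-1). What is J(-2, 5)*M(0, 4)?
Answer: -35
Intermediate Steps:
M(j, x) = -7 (M(j, x) = -2 - 5 = -7)
J(-2, 5)*M(0, 4) = 5*(-7) = -35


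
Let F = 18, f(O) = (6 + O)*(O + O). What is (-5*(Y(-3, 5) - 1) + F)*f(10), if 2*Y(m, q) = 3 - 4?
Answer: 8160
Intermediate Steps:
Y(m, q) = -½ (Y(m, q) = (3 - 4)/2 = (½)*(-1) = -½)
f(O) = 2*O*(6 + O) (f(O) = (6 + O)*(2*O) = 2*O*(6 + O))
(-5*(Y(-3, 5) - 1) + F)*f(10) = (-5*(-½ - 1) + 18)*(2*10*(6 + 10)) = (-5*(-3/2) + 18)*(2*10*16) = (15/2 + 18)*320 = (51/2)*320 = 8160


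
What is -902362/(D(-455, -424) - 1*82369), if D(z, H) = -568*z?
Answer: -902362/176071 ≈ -5.1250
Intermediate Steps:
-902362/(D(-455, -424) - 1*82369) = -902362/(-568*(-455) - 1*82369) = -902362/(258440 - 82369) = -902362/176071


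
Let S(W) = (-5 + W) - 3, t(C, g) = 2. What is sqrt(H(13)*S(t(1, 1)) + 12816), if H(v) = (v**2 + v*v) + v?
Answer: 3*sqrt(1190) ≈ 103.49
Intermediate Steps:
H(v) = v + 2*v**2 (H(v) = (v**2 + v**2) + v = 2*v**2 + v = v + 2*v**2)
S(W) = -8 + W
sqrt(H(13)*S(t(1, 1)) + 12816) = sqrt((13*(1 + 2*13))*(-8 + 2) + 12816) = sqrt((13*(1 + 26))*(-6) + 12816) = sqrt((13*27)*(-6) + 12816) = sqrt(351*(-6) + 12816) = sqrt(-2106 + 12816) = sqrt(10710) = 3*sqrt(1190)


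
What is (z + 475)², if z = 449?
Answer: 853776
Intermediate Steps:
(z + 475)² = (449 + 475)² = 924² = 853776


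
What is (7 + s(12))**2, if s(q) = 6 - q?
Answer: 1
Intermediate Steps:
(7 + s(12))**2 = (7 + (6 - 1*12))**2 = (7 + (6 - 12))**2 = (7 - 6)**2 = 1**2 = 1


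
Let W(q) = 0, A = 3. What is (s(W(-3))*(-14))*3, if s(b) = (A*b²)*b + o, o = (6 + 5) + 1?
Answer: -504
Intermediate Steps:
o = 12 (o = 11 + 1 = 12)
s(b) = 12 + 3*b³ (s(b) = (3*b²)*b + 12 = 3*b³ + 12 = 12 + 3*b³)
(s(W(-3))*(-14))*3 = ((12 + 3*0³)*(-14))*3 = ((12 + 3*0)*(-14))*3 = ((12 + 0)*(-14))*3 = (12*(-14))*3 = -168*3 = -504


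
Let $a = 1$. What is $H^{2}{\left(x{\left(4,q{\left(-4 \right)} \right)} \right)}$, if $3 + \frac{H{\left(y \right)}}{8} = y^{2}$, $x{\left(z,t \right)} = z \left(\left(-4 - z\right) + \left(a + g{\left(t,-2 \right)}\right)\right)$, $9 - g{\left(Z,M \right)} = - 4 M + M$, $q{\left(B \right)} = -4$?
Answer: $4096576$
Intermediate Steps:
$g{\left(Z,M \right)} = 9 + 3 M$ ($g{\left(Z,M \right)} = 9 - \left(- 4 M + M\right) = 9 - - 3 M = 9 + 3 M$)
$x{\left(z,t \right)} = - z^{2}$ ($x{\left(z,t \right)} = z \left(\left(-4 - z\right) + \left(1 + \left(9 + 3 \left(-2\right)\right)\right)\right) = z \left(\left(-4 - z\right) + \left(1 + \left(9 - 6\right)\right)\right) = z \left(\left(-4 - z\right) + \left(1 + 3\right)\right) = z \left(\left(-4 - z\right) + 4\right) = z \left(- z\right) = - z^{2}$)
$H{\left(y \right)} = -24 + 8 y^{2}$
$H^{2}{\left(x{\left(4,q{\left(-4 \right)} \right)} \right)} = \left(-24 + 8 \left(- 4^{2}\right)^{2}\right)^{2} = \left(-24 + 8 \left(\left(-1\right) 16\right)^{2}\right)^{2} = \left(-24 + 8 \left(-16\right)^{2}\right)^{2} = \left(-24 + 8 \cdot 256\right)^{2} = \left(-24 + 2048\right)^{2} = 2024^{2} = 4096576$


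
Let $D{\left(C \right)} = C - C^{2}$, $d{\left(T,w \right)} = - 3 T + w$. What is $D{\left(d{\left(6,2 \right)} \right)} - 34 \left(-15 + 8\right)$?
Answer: $-34$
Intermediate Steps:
$d{\left(T,w \right)} = w - 3 T$
$D{\left(d{\left(6,2 \right)} \right)} - 34 \left(-15 + 8\right) = \left(2 - 18\right) \left(1 - \left(2 - 18\right)\right) - 34 \left(-15 + 8\right) = \left(2 - 18\right) \left(1 - \left(2 - 18\right)\right) - -238 = - 16 \left(1 - -16\right) + 238 = - 16 \left(1 + 16\right) + 238 = \left(-16\right) 17 + 238 = -272 + 238 = -34$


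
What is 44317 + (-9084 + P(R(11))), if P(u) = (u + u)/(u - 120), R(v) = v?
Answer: 3840375/109 ≈ 35233.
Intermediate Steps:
P(u) = 2*u/(-120 + u) (P(u) = (2*u)/(-120 + u) = 2*u/(-120 + u))
44317 + (-9084 + P(R(11))) = 44317 + (-9084 + 2*11/(-120 + 11)) = 44317 + (-9084 + 2*11/(-109)) = 44317 + (-9084 + 2*11*(-1/109)) = 44317 + (-9084 - 22/109) = 44317 - 990178/109 = 3840375/109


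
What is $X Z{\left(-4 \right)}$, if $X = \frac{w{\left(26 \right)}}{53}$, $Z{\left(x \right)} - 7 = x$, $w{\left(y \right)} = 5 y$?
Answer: $\frac{390}{53} \approx 7.3585$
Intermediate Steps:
$Z{\left(x \right)} = 7 + x$
$X = \frac{130}{53}$ ($X = \frac{5 \cdot 26}{53} = 130 \cdot \frac{1}{53} = \frac{130}{53} \approx 2.4528$)
$X Z{\left(-4 \right)} = \frac{130 \left(7 - 4\right)}{53} = \frac{130}{53} \cdot 3 = \frac{390}{53}$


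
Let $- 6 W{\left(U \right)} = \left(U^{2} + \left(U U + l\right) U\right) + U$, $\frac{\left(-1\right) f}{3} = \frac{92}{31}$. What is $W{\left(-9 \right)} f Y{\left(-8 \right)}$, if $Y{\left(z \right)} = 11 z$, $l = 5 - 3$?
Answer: $\frac{2732400}{31} \approx 88142.0$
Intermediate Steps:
$l = 2$ ($l = 5 - 3 = 2$)
$f = - \frac{276}{31}$ ($f = - 3 \cdot \frac{92}{31} = - 3 \cdot 92 \cdot \frac{1}{31} = \left(-3\right) \frac{92}{31} = - \frac{276}{31} \approx -8.9032$)
$W{\left(U \right)} = - \frac{U}{6} - \frac{U^{2}}{6} - \frac{U \left(2 + U^{2}\right)}{6}$ ($W{\left(U \right)} = - \frac{\left(U^{2} + \left(U U + 2\right) U\right) + U}{6} = - \frac{\left(U^{2} + \left(U^{2} + 2\right) U\right) + U}{6} = - \frac{\left(U^{2} + \left(2 + U^{2}\right) U\right) + U}{6} = - \frac{\left(U^{2} + U \left(2 + U^{2}\right)\right) + U}{6} = - \frac{U + U^{2} + U \left(2 + U^{2}\right)}{6} = - \frac{U}{6} - \frac{U^{2}}{6} - \frac{U \left(2 + U^{2}\right)}{6}$)
$W{\left(-9 \right)} f Y{\left(-8 \right)} = \left(- \frac{1}{6}\right) \left(-9\right) \left(3 - 9 + \left(-9\right)^{2}\right) \left(- \frac{276}{31}\right) 11 \left(-8\right) = \left(- \frac{1}{6}\right) \left(-9\right) \left(3 - 9 + 81\right) \left(- \frac{276}{31}\right) \left(-88\right) = \left(- \frac{1}{6}\right) \left(-9\right) 75 \left(- \frac{276}{31}\right) \left(-88\right) = \frac{225}{2} \left(- \frac{276}{31}\right) \left(-88\right) = \left(- \frac{31050}{31}\right) \left(-88\right) = \frac{2732400}{31}$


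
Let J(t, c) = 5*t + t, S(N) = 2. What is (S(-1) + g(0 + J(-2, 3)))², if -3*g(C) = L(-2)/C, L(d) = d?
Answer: 1225/324 ≈ 3.7809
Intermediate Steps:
J(t, c) = 6*t
g(C) = 2/(3*C) (g(C) = -(-2)/(3*C) = 2/(3*C))
(S(-1) + g(0 + J(-2, 3)))² = (2 + 2/(3*(0 + 6*(-2))))² = (2 + 2/(3*(0 - 12)))² = (2 + (⅔)/(-12))² = (2 + (⅔)*(-1/12))² = (2 - 1/18)² = (35/18)² = 1225/324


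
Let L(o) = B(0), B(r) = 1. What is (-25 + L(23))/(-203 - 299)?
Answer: 12/251 ≈ 0.047809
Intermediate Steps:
L(o) = 1
(-25 + L(23))/(-203 - 299) = (-25 + 1)/(-203 - 299) = -24/(-502) = -24*(-1/502) = 12/251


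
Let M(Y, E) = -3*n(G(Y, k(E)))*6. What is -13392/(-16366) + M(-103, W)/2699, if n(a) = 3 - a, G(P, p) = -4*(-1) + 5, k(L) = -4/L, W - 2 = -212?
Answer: 18956268/22085917 ≈ 0.85830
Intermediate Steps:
W = -210 (W = 2 - 212 = -210)
G(P, p) = 9 (G(P, p) = 4 + 5 = 9)
M(Y, E) = 108 (M(Y, E) = -3*(3 - 1*9)*6 = -3*(3 - 9)*6 = -3*(-6)*6 = 18*6 = 108)
-13392/(-16366) + M(-103, W)/2699 = -13392/(-16366) + 108/2699 = -13392*(-1/16366) + 108*(1/2699) = 6696/8183 + 108/2699 = 18956268/22085917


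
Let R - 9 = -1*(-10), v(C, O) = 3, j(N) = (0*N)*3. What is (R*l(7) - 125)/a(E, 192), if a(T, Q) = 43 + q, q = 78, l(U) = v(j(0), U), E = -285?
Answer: -68/121 ≈ -0.56198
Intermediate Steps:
j(N) = 0 (j(N) = 0*3 = 0)
l(U) = 3
R = 19 (R = 9 - 1*(-10) = 9 + 10 = 19)
a(T, Q) = 121 (a(T, Q) = 43 + 78 = 121)
(R*l(7) - 125)/a(E, 192) = (19*3 - 125)/121 = (57 - 125)*(1/121) = -68*1/121 = -68/121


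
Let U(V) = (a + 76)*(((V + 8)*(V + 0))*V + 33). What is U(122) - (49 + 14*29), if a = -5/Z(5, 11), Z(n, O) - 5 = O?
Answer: 2343220803/16 ≈ 1.4645e+8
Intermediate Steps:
Z(n, O) = 5 + O
a = -5/16 (a = -5/(5 + 11) = -5/16 ≈ -0.31250)
U(V) = 39963/16 + 1211*V²*(8 + V)/16 (U(V) = (-5/16 + 76)*(((V + 8)*(V + 0))*V + 33) = 1211*(((8 + V)*V)*V + 33)/16 = 1211*((V*(8 + V))*V + 33)/16 = 1211*(V²*(8 + V) + 33)/16 = 1211*(33 + V²*(8 + V))/16 = 39963/16 + 1211*V²*(8 + V)/16)
U(122) - (49 + 14*29) = (39963/16 + (1211/2)*122² + (1211/16)*122³) - (49 + 14*29) = (39963/16 + (1211/2)*14884 + (1211/16)*1815848) - (49 + 406) = (39963/16 + 9012262 + 274873991/2) - 1*455 = 2343228083/16 - 455 = 2343220803/16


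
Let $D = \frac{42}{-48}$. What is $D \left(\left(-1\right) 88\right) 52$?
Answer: $4004$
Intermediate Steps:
$D = - \frac{7}{8}$ ($D = 42 \left(- \frac{1}{48}\right) = - \frac{7}{8} \approx -0.875$)
$D \left(\left(-1\right) 88\right) 52 = - \frac{7 \left(\left(-1\right) 88\right)}{8} \cdot 52 = \left(- \frac{7}{8}\right) \left(-88\right) 52 = 77 \cdot 52 = 4004$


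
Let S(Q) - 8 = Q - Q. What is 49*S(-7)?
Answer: 392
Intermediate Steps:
S(Q) = 8 (S(Q) = 8 + (Q - Q) = 8 + 0 = 8)
49*S(-7) = 49*8 = 392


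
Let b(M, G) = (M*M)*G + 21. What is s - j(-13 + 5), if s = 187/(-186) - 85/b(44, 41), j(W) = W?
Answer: 103279687/14767842 ≈ 6.9936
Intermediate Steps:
b(M, G) = 21 + G*M² (b(M, G) = M²*G + 21 = G*M² + 21 = 21 + G*M²)
s = -14863049/14767842 (s = 187/(-186) - 85/(21 + 41*44²) = 187*(-1/186) - 85/(21 + 41*1936) = -187/186 - 85/(21 + 79376) = -187/186 - 85/79397 = -14863049/14767842 ≈ -1.0064)
s - j(-13 + 5) = -14863049/14767842 - (-13 + 5) = -14863049/14767842 - 1*(-8) = -14863049/14767842 + 8 = 103279687/14767842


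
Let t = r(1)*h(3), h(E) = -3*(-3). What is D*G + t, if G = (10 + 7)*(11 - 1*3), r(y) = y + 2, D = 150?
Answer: 20427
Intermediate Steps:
h(E) = 9
r(y) = 2 + y
t = 27 (t = (2 + 1)*9 = 3*9 = 27)
G = 136 (G = 17*(11 - 3) = 17*8 = 136)
D*G + t = 150*136 + 27 = 20400 + 27 = 20427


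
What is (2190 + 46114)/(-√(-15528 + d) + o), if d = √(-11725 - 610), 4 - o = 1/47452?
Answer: 48304/(189807/47452 - √(-15528 + I*√12335)) ≈ 11.048 + 387.32*I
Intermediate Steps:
o = 189807/47452 (o = 4 - 1/47452 = 189807/47452 ≈ 4.0000)
d = I*√12335 (d = √(-12335) = I*√12335 ≈ 111.06*I)
(2190 + 46114)/(-√(-15528 + d) + o) = (2190 + 46114)/(-√(-15528 + I*√12335) + 189807/47452) = 48304/(189807/47452 - √(-15528 + I*√12335))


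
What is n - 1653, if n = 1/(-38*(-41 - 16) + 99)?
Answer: -3744044/2265 ≈ -1653.0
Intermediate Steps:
n = 1/2265 (n = 1/(-38*(-57) + 99) = 1/(2166 + 99) = 1/2265 ≈ 0.00044150)
n - 1653 = 1/2265 - 1653 = -3744044/2265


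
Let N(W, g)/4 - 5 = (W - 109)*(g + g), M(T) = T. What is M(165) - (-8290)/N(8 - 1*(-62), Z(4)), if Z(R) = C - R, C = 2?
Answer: 57275/322 ≈ 177.87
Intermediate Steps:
Z(R) = 2 - R
N(W, g) = 20 + 8*g*(-109 + W) (N(W, g) = 20 + 4*((W - 109)*(g + g)) = 20 + 4*((-109 + W)*(2*g)) = 20 + 4*(2*g*(-109 + W)) = 20 + 8*g*(-109 + W))
M(165) - (-8290)/N(8 - 1*(-62), Z(4)) = 165 - (-8290)/(20 - 872*(2 - 1*4) + 8*(8 - 1*(-62))*(2 - 1*4)) = 165 - (-8290)/(20 - 872*(2 - 4) + 8*(8 + 62)*(2 - 4)) = 165 - (-8290)/(20 - 872*(-2) + 8*70*(-2)) = 165 - (-8290)/(20 + 1744 - 1120) = 165 - (-8290)/644 = 165 - 1*(-4145/322) = 165 + 4145/322 = 57275/322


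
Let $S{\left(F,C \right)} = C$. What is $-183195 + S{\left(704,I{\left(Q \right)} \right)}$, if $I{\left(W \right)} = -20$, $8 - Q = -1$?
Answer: $-183215$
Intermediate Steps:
$Q = 9$ ($Q = 8 - -1 = 8 + 1 = 9$)
$-183195 + S{\left(704,I{\left(Q \right)} \right)} = -183195 - 20 = -183215$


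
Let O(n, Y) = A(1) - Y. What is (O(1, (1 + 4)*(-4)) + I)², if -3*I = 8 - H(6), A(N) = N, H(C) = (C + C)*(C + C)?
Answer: 39601/9 ≈ 4400.1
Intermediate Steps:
H(C) = 4*C² (H(C) = (2*C)*(2*C) = 4*C²)
I = 136/3 (I = -(8 - 4*6²)/3 = -(8 - 4*36)/3 = -(8 - 1*144)/3 = -(8 - 144)/3 = -⅓*(-136) = 136/3 ≈ 45.333)
O(n, Y) = 1 - Y
(O(1, (1 + 4)*(-4)) + I)² = ((1 - (1 + 4)*(-4)) + 136/3)² = ((1 - 5*(-4)) + 136/3)² = ((1 - 1*(-20)) + 136/3)² = ((1 + 20) + 136/3)² = (21 + 136/3)² = (199/3)² = 39601/9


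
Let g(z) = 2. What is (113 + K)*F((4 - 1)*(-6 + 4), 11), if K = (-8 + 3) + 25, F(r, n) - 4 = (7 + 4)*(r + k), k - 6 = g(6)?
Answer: 3458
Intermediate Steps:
k = 8 (k = 6 + 2 = 8)
F(r, n) = 92 + 11*r (F(r, n) = 4 + (7 + 4)*(r + 8) = 4 + 11*(8 + r) = 4 + (88 + 11*r) = 92 + 11*r)
K = 20 (K = -5 + 25 = 20)
(113 + K)*F((4 - 1)*(-6 + 4), 11) = (113 + 20)*(92 + 11*((4 - 1)*(-6 + 4))) = 133*(92 + 11*(3*(-2))) = 133*(92 + 11*(-6)) = 133*(92 - 66) = 133*26 = 3458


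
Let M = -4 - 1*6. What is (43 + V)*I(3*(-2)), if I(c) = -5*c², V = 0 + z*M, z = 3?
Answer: -2340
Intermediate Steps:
M = -10 (M = -4 - 6 = -10)
V = -30 (V = 0 + 3*(-10) = 0 - 30 = -30)
(43 + V)*I(3*(-2)) = (43 - 30)*(-5*(3*(-2))²) = 13*(-5*(-6)²) = 13*(-5*36) = 13*(-180) = -2340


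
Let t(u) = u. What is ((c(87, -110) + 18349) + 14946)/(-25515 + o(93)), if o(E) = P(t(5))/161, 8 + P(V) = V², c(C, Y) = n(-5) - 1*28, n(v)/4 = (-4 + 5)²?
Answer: -5356631/4107898 ≈ -1.3040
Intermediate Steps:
n(v) = 4 (n(v) = 4*(-4 + 5)² = 4*1² = 4*1 = 4)
c(C, Y) = -24 (c(C, Y) = 4 - 1*28 = 4 - 28 = -24)
P(V) = -8 + V²
o(E) = 17/161 (o(E) = (-8 + 5²)/161 = (-8 + 25)*(1/161) = 17*(1/161) = 17/161)
((c(87, -110) + 18349) + 14946)/(-25515 + o(93)) = ((-24 + 18349) + 14946)/(-25515 + 17/161) = (18325 + 14946)/(-4107898/161) = 33271*(-161/4107898) = -5356631/4107898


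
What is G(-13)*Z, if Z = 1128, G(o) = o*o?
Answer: 190632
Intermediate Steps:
G(o) = o**2
G(-13)*Z = (-13)**2*1128 = 169*1128 = 190632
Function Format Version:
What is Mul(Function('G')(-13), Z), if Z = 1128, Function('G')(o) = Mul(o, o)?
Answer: 190632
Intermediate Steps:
Function('G')(o) = Pow(o, 2)
Mul(Function('G')(-13), Z) = Mul(Pow(-13, 2), 1128) = Mul(169, 1128) = 190632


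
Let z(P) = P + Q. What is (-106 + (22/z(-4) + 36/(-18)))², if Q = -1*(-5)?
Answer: 7396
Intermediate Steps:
Q = 5
z(P) = 5 + P (z(P) = P + 5 = 5 + P)
(-106 + (22/z(-4) + 36/(-18)))² = (-106 + (22/(5 - 4) + 36/(-18)))² = (-106 + (22/1 + 36*(-1/18)))² = (-106 + (22*1 - 2))² = (-106 + (22 - 2))² = (-106 + 20)² = (-86)² = 7396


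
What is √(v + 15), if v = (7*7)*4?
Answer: √211 ≈ 14.526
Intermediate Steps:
v = 196 (v = 49*4 = 196)
√(v + 15) = √(196 + 15) = √211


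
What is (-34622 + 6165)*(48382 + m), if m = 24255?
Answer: -2067031109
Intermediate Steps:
(-34622 + 6165)*(48382 + m) = (-34622 + 6165)*(48382 + 24255) = -28457*72637 = -2067031109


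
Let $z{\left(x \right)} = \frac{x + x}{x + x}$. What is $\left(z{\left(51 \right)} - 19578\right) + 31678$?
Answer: $12101$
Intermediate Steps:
$z{\left(x \right)} = 1$ ($z{\left(x \right)} = \frac{2 x}{2 x} = 2 x \frac{1}{2 x} = 1$)
$\left(z{\left(51 \right)} - 19578\right) + 31678 = \left(1 - 19578\right) + 31678 = -19577 + 31678 = 12101$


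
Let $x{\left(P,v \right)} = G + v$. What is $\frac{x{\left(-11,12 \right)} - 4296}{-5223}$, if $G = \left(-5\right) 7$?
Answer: $\frac{4319}{5223} \approx 0.82692$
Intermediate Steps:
$G = -35$
$x{\left(P,v \right)} = -35 + v$
$\frac{x{\left(-11,12 \right)} - 4296}{-5223} = \frac{\left(-35 + 12\right) - 4296}{-5223} = \left(-23 - 4296\right) \left(- \frac{1}{5223}\right) = \left(-4319\right) \left(- \frac{1}{5223}\right) = \frac{4319}{5223}$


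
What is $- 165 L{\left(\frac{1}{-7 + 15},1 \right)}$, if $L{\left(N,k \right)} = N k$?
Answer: $- \frac{165}{8} \approx -20.625$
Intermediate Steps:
$- 165 L{\left(\frac{1}{-7 + 15},1 \right)} = - 165 \frac{1}{-7 + 15} \cdot 1 = - 165 \cdot \frac{1}{8} \cdot 1 = \left(-165\right) \frac{1}{8} = - \frac{165}{8}$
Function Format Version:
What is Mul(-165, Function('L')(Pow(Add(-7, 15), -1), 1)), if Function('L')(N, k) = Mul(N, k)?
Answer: Rational(-165, 8) ≈ -20.625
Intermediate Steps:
Mul(-165, Function('L')(Pow(Add(-7, 15), -1), 1)) = Mul(-165, Mul(Pow(Add(-7, 15), -1), 1)) = Mul(-165, Mul(Pow(8, -1), 1)) = Mul(-165, Mul(Rational(1, 8), 1)) = Mul(-165, Rational(1, 8)) = Rational(-165, 8)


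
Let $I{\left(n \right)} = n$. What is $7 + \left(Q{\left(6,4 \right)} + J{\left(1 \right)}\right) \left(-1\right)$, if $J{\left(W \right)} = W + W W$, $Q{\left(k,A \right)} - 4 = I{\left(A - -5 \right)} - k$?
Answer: $-2$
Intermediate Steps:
$Q{\left(k,A \right)} = 9 + A - k$ ($Q{\left(k,A \right)} = 4 - \left(-5 + k - A\right) = 4 + \left(5 + A - k\right) = 9 + A - k$)
$J{\left(W \right)} = W + W^{2}$
$7 + \left(Q{\left(6,4 \right)} + J{\left(1 \right)}\right) \left(-1\right) = 7 + \left(\left(9 + 4 - 6\right) + 1 \left(1 + 1\right)\right) \left(-1\right) = 7 + \left(\left(9 + 4 - 6\right) + 1 \cdot 2\right) \left(-1\right) = 7 + \left(7 + 2\right) \left(-1\right) = 7 + 9 \left(-1\right) = 7 - 9 = -2$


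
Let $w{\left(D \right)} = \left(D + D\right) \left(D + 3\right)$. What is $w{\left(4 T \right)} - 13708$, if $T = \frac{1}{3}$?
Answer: $- \frac{123268}{9} \approx -13696.0$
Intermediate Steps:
$T = \frac{1}{3} \approx 0.33333$
$w{\left(D \right)} = 2 D \left(3 + D\right)$
$w{\left(4 T \right)} - 13708 = 2 \cdot 4 \cdot \frac{1}{3} \left(3 + 4 \cdot \frac{1}{3}\right) - 13708 = 2 \cdot \frac{4}{3} \left(3 + \frac{4}{3}\right) - 13708 = 2 \cdot \frac{4}{3} \cdot \frac{13}{3} - 13708 = \frac{104}{9} - 13708 = - \frac{123268}{9}$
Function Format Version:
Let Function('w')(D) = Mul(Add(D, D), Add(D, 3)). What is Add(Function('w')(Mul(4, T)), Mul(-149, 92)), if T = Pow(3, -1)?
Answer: Rational(-123268, 9) ≈ -13696.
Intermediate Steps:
T = Rational(1, 3) ≈ 0.33333
Function('w')(D) = Mul(2, D, Add(3, D)) (Function('w')(D) = Mul(Mul(2, D), Add(3, D)) = Mul(2, D, Add(3, D)))
Add(Function('w')(Mul(4, T)), Mul(-149, 92)) = Add(Mul(2, Mul(4, Rational(1, 3)), Add(3, Mul(4, Rational(1, 3)))), Mul(-149, 92)) = Add(Mul(2, Rational(4, 3), Add(3, Rational(4, 3))), -13708) = Add(Mul(2, Rational(4, 3), Rational(13, 3)), -13708) = Add(Rational(104, 9), -13708) = Rational(-123268, 9)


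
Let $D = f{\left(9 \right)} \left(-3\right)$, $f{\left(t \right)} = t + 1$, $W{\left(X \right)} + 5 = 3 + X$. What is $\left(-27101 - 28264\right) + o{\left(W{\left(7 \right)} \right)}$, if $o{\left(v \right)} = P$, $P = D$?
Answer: $-55395$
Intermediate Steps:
$W{\left(X \right)} = -2 + X$ ($W{\left(X \right)} = -5 + \left(3 + X\right) = -2 + X$)
$f{\left(t \right)} = 1 + t$
$D = -30$ ($D = \left(1 + 9\right) \left(-3\right) = 10 \left(-3\right) = -30$)
$P = -30$
$o{\left(v \right)} = -30$
$\left(-27101 - 28264\right) + o{\left(W{\left(7 \right)} \right)} = \left(-27101 - 28264\right) - 30 = -55365 - 30 = -55395$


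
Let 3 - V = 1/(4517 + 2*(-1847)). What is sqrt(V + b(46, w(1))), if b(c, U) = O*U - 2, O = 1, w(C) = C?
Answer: sqrt(1353835)/823 ≈ 1.4138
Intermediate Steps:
b(c, U) = -2 + U (b(c, U) = 1*U - 2 = U - 2 = -2 + U)
V = 2468/823 (V = 3 - 1/(4517 + 2*(-1847)) = 3 - 1/(4517 - 3694) = 3 - 1/823 = 2468/823 ≈ 2.9988)
sqrt(V + b(46, w(1))) = sqrt(2468/823 + (-2 + 1)) = sqrt(2468/823 - 1) = sqrt(1645/823) = sqrt(1353835)/823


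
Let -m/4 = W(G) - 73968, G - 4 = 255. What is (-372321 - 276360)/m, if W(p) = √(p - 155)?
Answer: -272622933/124346930 - 58971*√26/994775440 ≈ -2.1927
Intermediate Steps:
G = 259 (G = 4 + 255 = 259)
W(p) = √(-155 + p)
m = 295872 - 8*√26 (m = -4*(√(-155 + 259) - 73968) = -4*(√104 - 73968) = -4*(2*√26 - 73968) = -4*(-73968 + 2*√26) = 295872 - 8*√26 ≈ 2.9583e+5)
(-372321 - 276360)/m = (-372321 - 276360)/(295872 - 8*√26) = -648681/(295872 - 8*√26)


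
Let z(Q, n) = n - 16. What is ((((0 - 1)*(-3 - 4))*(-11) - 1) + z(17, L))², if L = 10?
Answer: 7056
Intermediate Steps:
z(Q, n) = -16 + n
((((0 - 1)*(-3 - 4))*(-11) - 1) + z(17, L))² = ((((0 - 1)*(-3 - 4))*(-11) - 1) + (-16 + 10))² = ((-1*(-7)*(-11) - 1) - 6)² = ((7*(-11) - 1) - 6)² = ((-77 - 1) - 6)² = (-78 - 6)² = (-84)² = 7056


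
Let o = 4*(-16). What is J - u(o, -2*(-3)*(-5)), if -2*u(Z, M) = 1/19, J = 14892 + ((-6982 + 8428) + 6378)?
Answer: 863209/38 ≈ 22716.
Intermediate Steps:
o = -64
J = 22716 (J = 14892 + (1446 + 6378) = 14892 + 7824 = 22716)
u(Z, M) = -1/38 (u(Z, M) = -½/19 = -½*1/19 = -1/38)
J - u(o, -2*(-3)*(-5)) = 22716 - 1*(-1/38) = 22716 + 1/38 = 863209/38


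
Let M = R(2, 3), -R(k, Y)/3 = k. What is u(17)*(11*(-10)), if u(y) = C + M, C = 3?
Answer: 330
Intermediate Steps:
R(k, Y) = -3*k
M = -6 (M = -3*2 = -6)
u(y) = -3 (u(y) = 3 - 6 = -3)
u(17)*(11*(-10)) = -33*(-10) = -3*(-110) = 330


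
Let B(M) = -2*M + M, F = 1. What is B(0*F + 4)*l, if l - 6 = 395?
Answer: -1604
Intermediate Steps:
l = 401 (l = 6 + 395 = 401)
B(M) = -M
B(0*F + 4)*l = -(0*1 + 4)*401 = -(0 + 4)*401 = -1*4*401 = -4*401 = -1604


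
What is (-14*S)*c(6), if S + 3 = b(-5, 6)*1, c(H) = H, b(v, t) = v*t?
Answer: 2772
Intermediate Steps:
b(v, t) = t*v
S = -33 (S = -3 + (6*(-5))*1 = -3 - 30*1 = -3 - 30 = -33)
(-14*S)*c(6) = -14*(-33)*6 = 462*6 = 2772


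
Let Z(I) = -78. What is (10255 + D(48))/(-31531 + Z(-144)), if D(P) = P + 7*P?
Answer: -10639/31609 ≈ -0.33658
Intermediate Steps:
D(P) = 8*P
(10255 + D(48))/(-31531 + Z(-144)) = (10255 + 8*48)/(-31531 - 78) = (10255 + 384)/(-31609) = 10639*(-1/31609) = -10639/31609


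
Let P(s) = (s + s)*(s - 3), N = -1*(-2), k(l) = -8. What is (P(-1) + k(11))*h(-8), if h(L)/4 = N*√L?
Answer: 0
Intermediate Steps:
N = 2
P(s) = 2*s*(-3 + s) (P(s) = (2*s)*(-3 + s) = 2*s*(-3 + s))
h(L) = 8*√L (h(L) = 4*(2*√L) = 8*√L)
(P(-1) + k(11))*h(-8) = (2*(-1)*(-3 - 1) - 8)*(8*√(-8)) = (2*(-1)*(-4) - 8)*(8*(2*I*√2)) = (8 - 8)*(16*I*√2) = 0*(16*I*√2) = 0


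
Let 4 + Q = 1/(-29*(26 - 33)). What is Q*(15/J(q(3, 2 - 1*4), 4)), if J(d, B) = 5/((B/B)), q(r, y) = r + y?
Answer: -2433/203 ≈ -11.985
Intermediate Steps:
J(d, B) = 5 (J(d, B) = 5/1 = 5*1 = 5)
Q = -811/203 (Q = -4 + 1/(-29*(26 - 33)) = -4 + 1/(-29*(-7)) = -4 + 1/203 = -811/203 ≈ -3.9951)
Q*(15/J(q(3, 2 - 1*4), 4)) = -12165/(203*5) = -811/203*3 = -2433/203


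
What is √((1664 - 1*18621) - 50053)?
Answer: I*√67010 ≈ 258.86*I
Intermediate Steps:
√((1664 - 1*18621) - 50053) = √((1664 - 18621) - 50053) = √(-16957 - 50053) = √(-67010) = I*√67010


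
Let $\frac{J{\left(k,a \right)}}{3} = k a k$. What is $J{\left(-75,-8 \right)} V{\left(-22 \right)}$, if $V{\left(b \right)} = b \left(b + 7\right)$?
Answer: $-44550000$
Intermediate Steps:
$V{\left(b \right)} = b \left(7 + b\right)$
$J{\left(k,a \right)} = 3 a k^{2}$ ($J{\left(k,a \right)} = 3 k a k = 3 a k k = 3 a k^{2}$)
$J{\left(-75,-8 \right)} V{\left(-22 \right)} = 3 \left(-8\right) \left(-75\right)^{2} \left(- 22 \left(7 - 22\right)\right) = 3 \left(-8\right) 5625 \left(\left(-22\right) \left(-15\right)\right) = \left(-135000\right) 330 = -44550000$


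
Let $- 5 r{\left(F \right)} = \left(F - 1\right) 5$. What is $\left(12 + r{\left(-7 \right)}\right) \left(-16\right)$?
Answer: $-320$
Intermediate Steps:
$r{\left(F \right)} = 1 - F$ ($r{\left(F \right)} = - \frac{\left(F - 1\right) 5}{5} = - \frac{\left(-1 + F\right) 5}{5} = - \frac{-5 + 5 F}{5} = 1 - F$)
$\left(12 + r{\left(-7 \right)}\right) \left(-16\right) = \left(12 + \left(1 - -7\right)\right) \left(-16\right) = \left(12 + \left(1 + 7\right)\right) \left(-16\right) = \left(12 + 8\right) \left(-16\right) = 20 \left(-16\right) = -320$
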